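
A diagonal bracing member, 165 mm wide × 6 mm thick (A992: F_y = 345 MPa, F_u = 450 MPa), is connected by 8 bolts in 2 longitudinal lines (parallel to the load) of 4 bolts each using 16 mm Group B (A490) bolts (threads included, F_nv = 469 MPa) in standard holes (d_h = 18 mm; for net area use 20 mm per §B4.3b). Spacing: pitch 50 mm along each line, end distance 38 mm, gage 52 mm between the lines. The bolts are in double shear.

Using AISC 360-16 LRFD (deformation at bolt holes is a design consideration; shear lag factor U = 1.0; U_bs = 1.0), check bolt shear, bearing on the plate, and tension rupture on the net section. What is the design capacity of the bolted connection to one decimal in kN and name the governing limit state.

253.1 kN (net-section rupture governs)

Bolt shear: A_b = π(16)²/4 = 201.06 mm². φR_n = 0.75 × 469 × 201.06 × 8 × 2 = 1131.6 kN.
Bearing (6 mm plate, F_u = 450 MPa): end bolts L_c = 38 − 18/2 = 29, R_n = min(1.2×29×6×450, 2.4×16×6×450) = 93.96 kN/bolt; interior L_c = 50 − 18 = 32, R_n = 103.68 kN/bolt. φR_n = 0.75 × (2×93.96 + 6×103.68) = 607.5 kN.
Tension rupture (net): A_n = (165 − 2×20)×6 = 750 mm² (U = 1.0, A_e = A_n). φR_n = 0.75 × 450 × 750 = 253.1 kN.
Governing: min(1131.6, 607.5, 253.1) = 253.1 kN → net-section rupture.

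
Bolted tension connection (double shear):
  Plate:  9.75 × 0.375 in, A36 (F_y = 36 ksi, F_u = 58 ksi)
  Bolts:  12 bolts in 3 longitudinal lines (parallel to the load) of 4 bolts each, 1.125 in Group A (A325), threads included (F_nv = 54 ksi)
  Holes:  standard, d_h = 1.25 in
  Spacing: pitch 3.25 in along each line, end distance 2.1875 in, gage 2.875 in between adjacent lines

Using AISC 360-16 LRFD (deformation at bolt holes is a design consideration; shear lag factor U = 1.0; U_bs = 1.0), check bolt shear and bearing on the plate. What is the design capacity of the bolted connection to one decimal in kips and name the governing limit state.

444.1 kips (bearing governs)

Bolt shear: A_b = π(1.125)²/4 = 0.99402 in². φR_n = 0.75 × 54 × 0.99402 × 12 × 2 = 966.2 kips.
Bearing (0.375 in plate, F_u = 58 ksi): end bolts L_c = 2.1875 − 1.25/2 = 1.5625, R_n = min(1.2×1.5625×0.375×58, 2.4×1.125×0.375×58) = 40.781 kips/bolt; interior L_c = 3.25 − 1.25 = 2, R_n = 52.2 kips/bolt. φR_n = 0.75 × (3×40.781 + 9×52.2) = 444.1 kips.
Governing: min(966.2, 444.1) = 444.1 kips → bearing.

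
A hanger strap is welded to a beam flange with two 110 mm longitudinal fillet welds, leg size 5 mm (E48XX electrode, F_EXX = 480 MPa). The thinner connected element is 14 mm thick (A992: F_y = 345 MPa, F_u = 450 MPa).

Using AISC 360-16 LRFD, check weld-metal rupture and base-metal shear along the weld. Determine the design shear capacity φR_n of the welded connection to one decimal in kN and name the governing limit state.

168.0 kN (weld metal governs)

Weld metal: throat = 0.707×5 = 3.535 mm, L = 2×110 = 220 mm. φR_n = 0.75 × 0.6 × 480 × 3.535 × 220 = 168.0 kN.
Base metal shear (14 mm plate): yield φR_n = 1.0×0.6×345×14×220 = 637.6 kN; rupture φR_n = 0.75×0.6×450×14×220 = 623.7 kN; take 623.7 kN (rupture).
Governing: min(168.0, 623.7) = 168.0 kN → weld metal.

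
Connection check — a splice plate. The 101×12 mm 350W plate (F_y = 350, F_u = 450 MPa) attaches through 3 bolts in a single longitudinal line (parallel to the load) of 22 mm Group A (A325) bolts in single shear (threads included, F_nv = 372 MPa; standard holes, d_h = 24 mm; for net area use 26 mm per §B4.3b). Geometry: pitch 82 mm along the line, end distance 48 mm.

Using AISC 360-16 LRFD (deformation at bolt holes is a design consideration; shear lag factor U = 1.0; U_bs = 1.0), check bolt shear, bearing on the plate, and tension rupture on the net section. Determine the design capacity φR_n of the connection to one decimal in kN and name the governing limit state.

Bolt shear: A_b = π(22)²/4 = 380.13 mm². φR_n = 0.75 × 372 × 380.13 × 3 × 1 = 318.2 kN.
Bearing (12 mm plate, F_u = 450 MPa): end bolts L_c = 48 − 24/2 = 36, R_n = min(1.2×36×12×450, 2.4×22×12×450) = 233.28 kN/bolt; interior L_c = 82 − 24 = 58, R_n = 285.12 kN/bolt. φR_n = 0.75 × (1×233.28 + 2×285.12) = 602.6 kN.
Tension rupture (net): A_n = (101 − 1×26)×12 = 900 mm² (U = 1.0, A_e = A_n). φR_n = 0.75 × 450 × 900 = 303.8 kN.
Governing: min(318.2, 602.6, 303.8) = 303.8 kN → net-section rupture.

303.8 kN (net-section rupture governs)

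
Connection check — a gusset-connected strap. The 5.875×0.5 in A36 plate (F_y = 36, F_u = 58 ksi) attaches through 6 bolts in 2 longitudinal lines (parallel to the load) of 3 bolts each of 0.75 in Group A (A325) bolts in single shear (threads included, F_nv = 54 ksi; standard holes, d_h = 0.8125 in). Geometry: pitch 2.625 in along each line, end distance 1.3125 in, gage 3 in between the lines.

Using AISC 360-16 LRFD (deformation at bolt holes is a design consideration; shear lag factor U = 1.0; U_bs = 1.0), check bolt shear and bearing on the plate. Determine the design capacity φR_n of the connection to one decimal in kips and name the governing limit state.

107.4 kips (bolt shear governs)

Bolt shear: A_b = π(0.75)²/4 = 0.44179 in². φR_n = 0.75 × 54 × 0.44179 × 6 × 1 = 107.4 kips.
Bearing (0.5 in plate, F_u = 58 ksi): end bolts L_c = 1.3125 − 0.8125/2 = 0.90625, R_n = min(1.2×0.90625×0.5×58, 2.4×0.75×0.5×58) = 31.538 kips/bolt; interior L_c = 2.625 − 0.8125 = 1.8125, R_n = 52.2 kips/bolt. φR_n = 0.75 × (2×31.538 + 4×52.2) = 203.9 kips.
Governing: min(107.4, 203.9) = 107.4 kips → bolt shear.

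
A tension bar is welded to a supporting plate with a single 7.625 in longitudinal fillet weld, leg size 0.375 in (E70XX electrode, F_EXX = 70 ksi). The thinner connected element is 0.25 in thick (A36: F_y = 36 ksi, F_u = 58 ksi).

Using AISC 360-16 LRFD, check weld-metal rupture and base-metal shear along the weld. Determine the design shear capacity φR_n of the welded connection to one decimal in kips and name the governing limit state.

Weld metal: throat = 0.707×0.375 = 0.26513 in, L = 7.625 in. φR_n = 0.75 × 0.6 × 70 × 0.26513 × 7.625 = 63.7 kips.
Base metal shear (0.25 in plate): yield φR_n = 1.0×0.6×36×0.25×7.625 = 41.2 kips; rupture φR_n = 0.75×0.6×58×0.25×7.625 = 49.8 kips; take 41.2 kips (yield).
Governing: min(63.7, 41.2) = 41.2 kips → base-metal shear.

41.2 kips (base-metal shear governs)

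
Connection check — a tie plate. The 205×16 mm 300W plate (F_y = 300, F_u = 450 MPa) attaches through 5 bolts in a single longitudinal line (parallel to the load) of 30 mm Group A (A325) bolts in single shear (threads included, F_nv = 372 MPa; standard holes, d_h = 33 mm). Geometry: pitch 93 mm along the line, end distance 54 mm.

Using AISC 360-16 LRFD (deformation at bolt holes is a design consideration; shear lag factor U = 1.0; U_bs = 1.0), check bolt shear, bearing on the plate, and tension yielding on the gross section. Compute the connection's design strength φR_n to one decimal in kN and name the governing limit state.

Bolt shear: A_b = π(30)²/4 = 706.86 mm². φR_n = 0.75 × 372 × 706.86 × 5 × 1 = 986.1 kN.
Bearing (16 mm plate, F_u = 450 MPa): end bolts L_c = 54 − 33/2 = 37.5, R_n = min(1.2×37.5×16×450, 2.4×30×16×450) = 324 kN/bolt; interior L_c = 93 − 33 = 60, R_n = 518.4 kN/bolt. φR_n = 0.75 × (1×324 + 4×518.4) = 1798.2 kN.
Tension yield (gross): A_g = 205×16 = 3280 mm². φR_n = 0.90 × 300 × 3280 = 885.6 kN.
Governing: min(986.1, 1798.2, 885.6) = 885.6 kN → gross-section yield.

885.6 kN (gross-section yield governs)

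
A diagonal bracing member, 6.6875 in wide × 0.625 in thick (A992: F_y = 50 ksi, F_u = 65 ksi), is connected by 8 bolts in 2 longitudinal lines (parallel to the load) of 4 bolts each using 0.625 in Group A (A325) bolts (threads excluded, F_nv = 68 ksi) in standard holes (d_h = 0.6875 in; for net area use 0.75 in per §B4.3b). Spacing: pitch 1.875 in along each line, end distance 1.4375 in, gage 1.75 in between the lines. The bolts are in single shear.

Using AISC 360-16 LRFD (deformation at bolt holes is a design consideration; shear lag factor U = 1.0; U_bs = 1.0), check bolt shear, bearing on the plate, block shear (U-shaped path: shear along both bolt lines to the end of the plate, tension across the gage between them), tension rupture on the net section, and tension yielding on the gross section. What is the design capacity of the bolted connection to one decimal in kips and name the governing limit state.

Bolt shear: A_b = π(0.625)²/4 = 0.3068 in². φR_n = 0.75 × 68 × 0.3068 × 8 × 1 = 125.2 kips.
Bearing (0.625 in plate, F_u = 65 ksi): end bolts L_c = 1.4375 − 0.6875/2 = 1.09375, R_n = min(1.2×1.09375×0.625×65, 2.4×0.625×0.625×65) = 53.32 kips/bolt; interior L_c = 1.875 − 0.6875 = 1.1875, R_n = 57.891 kips/bolt. φR_n = 0.75 × (2×53.32 + 6×57.891) = 340.5 kips.
Block shear: shear path 2×[1.4375+3×1.875] = 2×7.0625 in, A_gv = 8.8281, A_nv = 2×(7.0625 − 3.5×0.75)×0.625 = 5.5469 in²; tension across gage: (1.75 − 1×0.75)×0.625 = 0.625 in². R_n = min(0.6×65×5.5469, 0.6×50×8.8281) + 1.0×65×0.625 = min(216.33, 264.84) + 40.625 = 256.96 kips. φR_n = 0.75 × 256.96 = 192.7 kips.
Tension rupture (net): A_n = (6.6875 − 2×0.75)×0.625 = 3.2422 in² (U = 1.0, A_e = A_n). φR_n = 0.75 × 65 × 3.2422 = 158.1 kips.
Tension yield (gross): A_g = 6.6875×0.625 = 4.1797 in². φR_n = 0.90 × 50 × 4.1797 = 188.1 kips.
Governing: min(125.2, 340.5, 192.7, 158.1, 188.1) = 125.2 kips → bolt shear.

125.2 kips (bolt shear governs)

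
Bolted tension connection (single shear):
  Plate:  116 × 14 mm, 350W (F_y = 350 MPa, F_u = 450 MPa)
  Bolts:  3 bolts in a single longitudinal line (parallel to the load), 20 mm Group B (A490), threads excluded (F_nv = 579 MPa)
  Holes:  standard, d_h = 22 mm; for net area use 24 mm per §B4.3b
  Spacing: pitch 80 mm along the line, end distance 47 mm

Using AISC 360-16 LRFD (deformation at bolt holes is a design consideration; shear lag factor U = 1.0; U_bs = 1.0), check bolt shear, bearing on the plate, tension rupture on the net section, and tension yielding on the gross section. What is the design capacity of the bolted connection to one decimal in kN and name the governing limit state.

Bolt shear: A_b = π(20)²/4 = 314.16 mm². φR_n = 0.75 × 579 × 314.16 × 3 × 1 = 409.3 kN.
Bearing (14 mm plate, F_u = 450 MPa): end bolts L_c = 47 − 22/2 = 36, R_n = min(1.2×36×14×450, 2.4×20×14×450) = 272.16 kN/bolt; interior L_c = 80 − 22 = 58, R_n = 302.4 kN/bolt. φR_n = 0.75 × (1×272.16 + 2×302.4) = 657.7 kN.
Tension rupture (net): A_n = (116 − 1×24)×14 = 1288 mm² (U = 1.0, A_e = A_n). φR_n = 0.75 × 450 × 1288 = 434.7 kN.
Tension yield (gross): A_g = 116×14 = 1624 mm². φR_n = 0.90 × 350 × 1624 = 511.6 kN.
Governing: min(409.3, 657.7, 434.7, 511.6) = 409.3 kN → bolt shear.

409.3 kN (bolt shear governs)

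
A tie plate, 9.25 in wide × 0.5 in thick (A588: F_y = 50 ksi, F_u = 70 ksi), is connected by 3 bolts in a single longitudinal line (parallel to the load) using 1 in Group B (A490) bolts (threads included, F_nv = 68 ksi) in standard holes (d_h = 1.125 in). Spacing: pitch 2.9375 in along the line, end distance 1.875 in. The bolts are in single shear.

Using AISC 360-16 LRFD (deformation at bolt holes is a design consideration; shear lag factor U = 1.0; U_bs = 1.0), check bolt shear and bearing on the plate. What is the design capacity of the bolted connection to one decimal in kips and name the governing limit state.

120.2 kips (bolt shear governs)

Bolt shear: A_b = π(1)²/4 = 0.7854 in². φR_n = 0.75 × 68 × 0.7854 × 3 × 1 = 120.2 kips.
Bearing (0.5 in plate, F_u = 70 ksi): end bolts L_c = 1.875 − 1.125/2 = 1.3125, R_n = min(1.2×1.3125×0.5×70, 2.4×1×0.5×70) = 55.125 kips/bolt; interior L_c = 2.9375 − 1.125 = 1.8125, R_n = 76.125 kips/bolt. φR_n = 0.75 × (1×55.125 + 2×76.125) = 155.5 kips.
Governing: min(120.2, 155.5) = 120.2 kips → bolt shear.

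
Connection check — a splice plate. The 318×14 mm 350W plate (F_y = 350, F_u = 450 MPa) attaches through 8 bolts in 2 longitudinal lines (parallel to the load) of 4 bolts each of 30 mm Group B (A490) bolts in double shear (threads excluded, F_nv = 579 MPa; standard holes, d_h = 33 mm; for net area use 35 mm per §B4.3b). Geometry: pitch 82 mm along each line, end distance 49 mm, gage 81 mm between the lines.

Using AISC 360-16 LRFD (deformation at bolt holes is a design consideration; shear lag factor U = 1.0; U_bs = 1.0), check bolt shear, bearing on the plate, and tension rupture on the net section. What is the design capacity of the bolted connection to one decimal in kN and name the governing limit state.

1171.8 kN (net-section rupture governs)

Bolt shear: A_b = π(30)²/4 = 706.86 mm². φR_n = 0.75 × 579 × 706.86 × 8 × 2 = 4911.3 kN.
Bearing (14 mm plate, F_u = 450 MPa): end bolts L_c = 49 − 33/2 = 32.5, R_n = min(1.2×32.5×14×450, 2.4×30×14×450) = 245.7 kN/bolt; interior L_c = 82 − 33 = 49, R_n = 370.44 kN/bolt. φR_n = 0.75 × (2×245.7 + 6×370.44) = 2035.5 kN.
Tension rupture (net): A_n = (318 − 2×35)×14 = 3472 mm² (U = 1.0, A_e = A_n). φR_n = 0.75 × 450 × 3472 = 1171.8 kN.
Governing: min(4911.3, 2035.5, 1171.8) = 1171.8 kN → net-section rupture.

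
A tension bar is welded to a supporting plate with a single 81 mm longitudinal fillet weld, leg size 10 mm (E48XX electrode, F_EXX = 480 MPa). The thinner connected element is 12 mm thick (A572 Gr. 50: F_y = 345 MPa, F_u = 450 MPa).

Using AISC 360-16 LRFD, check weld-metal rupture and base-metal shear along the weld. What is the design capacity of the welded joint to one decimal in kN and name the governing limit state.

123.7 kN (weld metal governs)

Weld metal: throat = 0.707×10 = 7.07 mm, L = 81 mm. φR_n = 0.75 × 0.6 × 480 × 7.07 × 81 = 123.7 kN.
Base metal shear (12 mm plate): yield φR_n = 1.0×0.6×345×12×81 = 201.2 kN; rupture φR_n = 0.75×0.6×450×12×81 = 196.8 kN; take 196.8 kN (rupture).
Governing: min(123.7, 196.8) = 123.7 kN → weld metal.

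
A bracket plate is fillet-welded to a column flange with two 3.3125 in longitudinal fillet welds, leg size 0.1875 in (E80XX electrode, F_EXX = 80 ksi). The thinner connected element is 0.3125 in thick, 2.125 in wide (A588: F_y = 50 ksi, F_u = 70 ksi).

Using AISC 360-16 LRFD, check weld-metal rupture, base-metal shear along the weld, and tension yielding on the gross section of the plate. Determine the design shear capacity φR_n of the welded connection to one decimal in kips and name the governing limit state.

29.9 kips (gross-section yield governs)

Weld metal: throat = 0.707×0.1875 = 0.13256 in, L = 2×3.3125 = 6.625 in. φR_n = 0.75 × 0.6 × 80 × 0.13256 × 6.625 = 31.6 kips.
Base metal shear (0.3125 in plate): yield φR_n = 1.0×0.6×50×0.3125×6.625 = 62.1 kips; rupture φR_n = 0.75×0.6×70×0.3125×6.625 = 65.2 kips; take 62.1 kips (yield).
Tension yield (gross): A_g = 2.125×0.3125 = 0.66406 in². φR_n = 0.90 × 50 × 0.66406 = 29.9 kips.
Governing: min(31.6, 62.1, 29.9) = 29.9 kips → gross-section yield.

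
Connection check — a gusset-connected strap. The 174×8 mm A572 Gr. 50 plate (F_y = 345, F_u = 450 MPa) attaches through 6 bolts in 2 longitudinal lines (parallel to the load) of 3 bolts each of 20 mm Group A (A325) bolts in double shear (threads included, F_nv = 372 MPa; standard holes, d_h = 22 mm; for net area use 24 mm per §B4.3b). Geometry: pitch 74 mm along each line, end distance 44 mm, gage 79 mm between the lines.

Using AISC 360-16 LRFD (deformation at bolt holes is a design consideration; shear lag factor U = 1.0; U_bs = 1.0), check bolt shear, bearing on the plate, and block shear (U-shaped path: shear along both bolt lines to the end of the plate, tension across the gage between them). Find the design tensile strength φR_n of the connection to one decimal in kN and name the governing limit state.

Bolt shear: A_b = π(20)²/4 = 314.16 mm². φR_n = 0.75 × 372 × 314.16 × 6 × 2 = 1051.8 kN.
Bearing (8 mm plate, F_u = 450 MPa): end bolts L_c = 44 − 22/2 = 33, R_n = min(1.2×33×8×450, 2.4×20×8×450) = 142.56 kN/bolt; interior L_c = 74 − 22 = 52, R_n = 172.8 kN/bolt. φR_n = 0.75 × (2×142.56 + 4×172.8) = 732.2 kN.
Block shear: shear path 2×[44+2×74] = 2×192 mm, A_gv = 3072, A_nv = 2×(192 − 2.5×24)×8 = 2112 mm²; tension across gage: (79 − 1×24)×8 = 440 mm². R_n = min(0.6×450×2112, 0.6×345×3072) + 1.0×450×440 = min(570.24, 635.9) + 198 = 768.24 kN. φR_n = 0.75 × 768.24 = 576.2 kN.
Governing: min(1051.8, 732.2, 576.2) = 576.2 kN → block shear.

576.2 kN (block shear governs)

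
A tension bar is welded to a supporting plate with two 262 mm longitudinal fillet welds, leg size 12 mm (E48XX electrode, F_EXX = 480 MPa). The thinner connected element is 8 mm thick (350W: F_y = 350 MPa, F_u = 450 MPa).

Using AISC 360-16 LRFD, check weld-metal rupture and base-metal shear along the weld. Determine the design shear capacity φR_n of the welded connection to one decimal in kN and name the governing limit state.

Weld metal: throat = 0.707×12 = 8.484 mm, L = 2×262 = 524 mm. φR_n = 0.75 × 0.6 × 480 × 8.484 × 524 = 960.3 kN.
Base metal shear (8 mm plate): yield φR_n = 1.0×0.6×350×8×524 = 880.3 kN; rupture φR_n = 0.75×0.6×450×8×524 = 848.9 kN; take 848.9 kN (rupture).
Governing: min(960.3, 848.9) = 848.9 kN → base-metal shear.

848.9 kN (base-metal shear governs)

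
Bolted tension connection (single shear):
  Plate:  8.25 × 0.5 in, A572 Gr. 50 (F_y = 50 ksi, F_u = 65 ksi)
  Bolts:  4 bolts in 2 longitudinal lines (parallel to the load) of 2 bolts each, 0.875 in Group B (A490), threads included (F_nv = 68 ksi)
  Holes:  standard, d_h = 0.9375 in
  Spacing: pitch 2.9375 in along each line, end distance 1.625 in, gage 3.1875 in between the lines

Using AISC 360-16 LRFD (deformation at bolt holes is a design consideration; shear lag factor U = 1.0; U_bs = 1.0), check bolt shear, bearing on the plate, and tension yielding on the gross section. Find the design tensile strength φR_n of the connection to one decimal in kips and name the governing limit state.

122.7 kips (bolt shear governs)

Bolt shear: A_b = π(0.875)²/4 = 0.60132 in². φR_n = 0.75 × 68 × 0.60132 × 4 × 1 = 122.7 kips.
Bearing (0.5 in plate, F_u = 65 ksi): end bolts L_c = 1.625 − 0.9375/2 = 1.15625, R_n = min(1.2×1.15625×0.5×65, 2.4×0.875×0.5×65) = 45.094 kips/bolt; interior L_c = 2.9375 − 0.9375 = 2, R_n = 68.25 kips/bolt. φR_n = 0.75 × (2×45.094 + 2×68.25) = 170.0 kips.
Tension yield (gross): A_g = 8.25×0.5 = 4.125 in². φR_n = 0.90 × 50 × 4.125 = 185.6 kips.
Governing: min(122.7, 170.0, 185.6) = 122.7 kips → bolt shear.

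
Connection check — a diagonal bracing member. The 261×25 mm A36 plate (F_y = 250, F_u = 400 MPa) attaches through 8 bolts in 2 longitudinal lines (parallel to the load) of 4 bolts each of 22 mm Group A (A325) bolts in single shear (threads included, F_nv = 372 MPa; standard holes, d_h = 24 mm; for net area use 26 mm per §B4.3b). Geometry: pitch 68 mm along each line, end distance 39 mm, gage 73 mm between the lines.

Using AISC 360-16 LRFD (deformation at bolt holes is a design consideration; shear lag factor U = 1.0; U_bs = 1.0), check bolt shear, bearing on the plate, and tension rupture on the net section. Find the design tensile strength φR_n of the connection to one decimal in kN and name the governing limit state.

848.5 kN (bolt shear governs)

Bolt shear: A_b = π(22)²/4 = 380.13 mm². φR_n = 0.75 × 372 × 380.13 × 8 × 1 = 848.5 kN.
Bearing (25 mm plate, F_u = 400 MPa): end bolts L_c = 39 − 24/2 = 27, R_n = min(1.2×27×25×400, 2.4×22×25×400) = 324 kN/bolt; interior L_c = 68 − 24 = 44, R_n = 528 kN/bolt. φR_n = 0.75 × (2×324 + 6×528) = 2862.0 kN.
Tension rupture (net): A_n = (261 − 2×26)×25 = 5225 mm² (U = 1.0, A_e = A_n). φR_n = 0.75 × 400 × 5225 = 1567.5 kN.
Governing: min(848.5, 2862.0, 1567.5) = 848.5 kN → bolt shear.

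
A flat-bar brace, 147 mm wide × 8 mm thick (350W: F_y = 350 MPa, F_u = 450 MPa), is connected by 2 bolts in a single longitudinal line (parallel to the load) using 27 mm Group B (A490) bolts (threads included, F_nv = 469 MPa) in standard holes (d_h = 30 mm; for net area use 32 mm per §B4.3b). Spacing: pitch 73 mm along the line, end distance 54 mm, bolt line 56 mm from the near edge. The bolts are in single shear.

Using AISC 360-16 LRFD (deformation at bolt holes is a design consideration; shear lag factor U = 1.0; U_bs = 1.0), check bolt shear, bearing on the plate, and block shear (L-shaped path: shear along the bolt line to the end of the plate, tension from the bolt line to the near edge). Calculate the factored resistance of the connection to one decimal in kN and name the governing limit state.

236.0 kN (block shear governs)

Bolt shear: A_b = π(27)²/4 = 572.56 mm². φR_n = 0.75 × 469 × 572.56 × 2 × 1 = 402.8 kN.
Bearing (8 mm plate, F_u = 450 MPa): end bolts L_c = 54 − 30/2 = 39, R_n = min(1.2×39×8×450, 2.4×27×8×450) = 168.48 kN/bolt; interior L_c = 73 − 30 = 43, R_n = 185.76 kN/bolt. φR_n = 0.75 × (1×168.48 + 1×185.76) = 265.7 kN.
Block shear: shear path 1×[54+1×73] = 1×127 mm, A_gv = 1016, A_nv = 1×(127 − 1.5×32)×8 = 632 mm²; tension to near edge: (56 − 0.5×32)×8 = 320 mm². R_n = min(0.6×450×632, 0.6×350×1016) + 1.0×450×320 = min(170.64, 213.36) + 144 = 314.64 kN. φR_n = 0.75 × 314.64 = 236.0 kN.
Governing: min(402.8, 265.7, 236.0) = 236.0 kN → block shear.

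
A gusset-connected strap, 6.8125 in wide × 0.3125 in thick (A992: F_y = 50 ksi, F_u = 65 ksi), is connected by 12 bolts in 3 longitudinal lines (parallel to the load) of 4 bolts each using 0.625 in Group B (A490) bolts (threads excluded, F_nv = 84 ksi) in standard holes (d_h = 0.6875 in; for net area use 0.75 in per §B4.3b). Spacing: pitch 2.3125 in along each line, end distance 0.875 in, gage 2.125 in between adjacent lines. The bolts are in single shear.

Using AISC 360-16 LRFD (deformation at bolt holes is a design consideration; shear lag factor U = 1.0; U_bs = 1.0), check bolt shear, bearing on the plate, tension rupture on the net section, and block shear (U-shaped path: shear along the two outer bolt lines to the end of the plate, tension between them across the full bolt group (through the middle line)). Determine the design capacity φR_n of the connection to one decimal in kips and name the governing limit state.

Bolt shear: A_b = π(0.625)²/4 = 0.3068 in². φR_n = 0.75 × 84 × 0.3068 × 12 × 1 = 231.9 kips.
Bearing (0.3125 in plate, F_u = 65 ksi): end bolts L_c = 0.875 − 0.6875/2 = 0.53125, R_n = min(1.2×0.53125×0.3125×65, 2.4×0.625×0.3125×65) = 12.949 kips/bolt; interior L_c = 2.3125 − 0.6875 = 1.625, R_n = 30.469 kips/bolt. φR_n = 0.75 × (3×12.949 + 9×30.469) = 234.8 kips.
Tension rupture (net): A_n = (6.8125 − 3×0.75)×0.3125 = 1.4258 in² (U = 1.0, A_e = A_n). φR_n = 0.75 × 65 × 1.4258 = 69.5 kips.
Block shear: shear path 2×[0.875+3×2.3125] = 2×7.8125 in, A_gv = 4.8828, A_nv = 2×(7.8125 − 3.5×0.75)×0.3125 = 3.2422 in²; tension across gage: (4.25 − 2×0.75)×0.3125 = 0.85938 in². R_n = min(0.6×65×3.2422, 0.6×50×4.8828) + 1.0×65×0.85938 = min(126.45, 146.48) + 55.86 = 182.31 kips. φR_n = 0.75 × 182.31 = 136.7 kips.
Governing: min(231.9, 234.8, 69.5, 136.7) = 69.5 kips → net-section rupture.

69.5 kips (net-section rupture governs)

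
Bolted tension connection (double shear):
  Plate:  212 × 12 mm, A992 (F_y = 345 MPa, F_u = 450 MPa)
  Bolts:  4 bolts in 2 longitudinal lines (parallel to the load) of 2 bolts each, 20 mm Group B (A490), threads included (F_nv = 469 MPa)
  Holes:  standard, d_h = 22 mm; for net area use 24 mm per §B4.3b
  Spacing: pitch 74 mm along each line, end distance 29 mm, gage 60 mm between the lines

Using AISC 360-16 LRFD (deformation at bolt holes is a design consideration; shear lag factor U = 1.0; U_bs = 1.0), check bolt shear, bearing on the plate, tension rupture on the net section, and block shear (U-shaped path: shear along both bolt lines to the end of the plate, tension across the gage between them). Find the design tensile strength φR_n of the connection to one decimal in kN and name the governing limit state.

Bolt shear: A_b = π(20)²/4 = 314.16 mm². φR_n = 0.75 × 469 × 314.16 × 4 × 2 = 884.0 kN.
Bearing (12 mm plate, F_u = 450 MPa): end bolts L_c = 29 − 22/2 = 18, R_n = min(1.2×18×12×450, 2.4×20×12×450) = 116.64 kN/bolt; interior L_c = 74 − 22 = 52, R_n = 259.2 kN/bolt. φR_n = 0.75 × (2×116.64 + 2×259.2) = 563.8 kN.
Tension rupture (net): A_n = (212 − 2×24)×12 = 1968 mm² (U = 1.0, A_e = A_n). φR_n = 0.75 × 450 × 1968 = 664.2 kN.
Block shear: shear path 2×[29+1×74] = 2×103 mm, A_gv = 2472, A_nv = 2×(103 − 1.5×24)×12 = 1608 mm²; tension across gage: (60 − 1×24)×12 = 432 mm². R_n = min(0.6×450×1608, 0.6×345×2472) + 1.0×450×432 = min(434.16, 511.7) + 194.4 = 628.56 kN. φR_n = 0.75 × 628.56 = 471.4 kN.
Governing: min(884.0, 563.8, 664.2, 471.4) = 471.4 kN → block shear.

471.4 kN (block shear governs)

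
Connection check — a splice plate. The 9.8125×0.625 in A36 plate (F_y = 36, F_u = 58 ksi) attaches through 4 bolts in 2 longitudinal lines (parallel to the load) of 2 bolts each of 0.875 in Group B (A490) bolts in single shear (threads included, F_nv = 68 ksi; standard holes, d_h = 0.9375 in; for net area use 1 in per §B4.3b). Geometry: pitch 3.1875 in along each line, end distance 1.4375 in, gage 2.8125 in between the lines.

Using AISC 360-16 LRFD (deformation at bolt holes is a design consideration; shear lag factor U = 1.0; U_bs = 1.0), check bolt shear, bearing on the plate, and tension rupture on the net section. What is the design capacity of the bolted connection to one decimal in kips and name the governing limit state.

122.7 kips (bolt shear governs)

Bolt shear: A_b = π(0.875)²/4 = 0.60132 in². φR_n = 0.75 × 68 × 0.60132 × 4 × 1 = 122.7 kips.
Bearing (0.625 in plate, F_u = 58 ksi): end bolts L_c = 1.4375 − 0.9375/2 = 0.96875, R_n = min(1.2×0.96875×0.625×58, 2.4×0.875×0.625×58) = 42.141 kips/bolt; interior L_c = 3.1875 − 0.9375 = 2.25, R_n = 76.125 kips/bolt. φR_n = 0.75 × (2×42.141 + 2×76.125) = 177.4 kips.
Tension rupture (net): A_n = (9.8125 − 2×1)×0.625 = 4.8828 in² (U = 1.0, A_e = A_n). φR_n = 0.75 × 58 × 4.8828 = 212.4 kips.
Governing: min(122.7, 177.4, 212.4) = 122.7 kips → bolt shear.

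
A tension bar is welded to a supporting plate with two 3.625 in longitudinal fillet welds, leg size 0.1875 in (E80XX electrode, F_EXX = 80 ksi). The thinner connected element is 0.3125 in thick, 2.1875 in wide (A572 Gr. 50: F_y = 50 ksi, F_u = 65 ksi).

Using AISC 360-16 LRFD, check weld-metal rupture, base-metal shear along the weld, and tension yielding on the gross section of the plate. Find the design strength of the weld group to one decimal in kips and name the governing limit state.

Weld metal: throat = 0.707×0.1875 = 0.13256 in, L = 2×3.625 = 7.25 in. φR_n = 0.75 × 0.6 × 80 × 0.13256 × 7.25 = 34.6 kips.
Base metal shear (0.3125 in plate): yield φR_n = 1.0×0.6×50×0.3125×7.25 = 68.0 kips; rupture φR_n = 0.75×0.6×65×0.3125×7.25 = 66.3 kips; take 66.3 kips (rupture).
Tension yield (gross): A_g = 2.1875×0.3125 = 0.68359 in². φR_n = 0.90 × 50 × 0.68359 = 30.8 kips.
Governing: min(34.6, 66.3, 30.8) = 30.8 kips → gross-section yield.

30.8 kips (gross-section yield governs)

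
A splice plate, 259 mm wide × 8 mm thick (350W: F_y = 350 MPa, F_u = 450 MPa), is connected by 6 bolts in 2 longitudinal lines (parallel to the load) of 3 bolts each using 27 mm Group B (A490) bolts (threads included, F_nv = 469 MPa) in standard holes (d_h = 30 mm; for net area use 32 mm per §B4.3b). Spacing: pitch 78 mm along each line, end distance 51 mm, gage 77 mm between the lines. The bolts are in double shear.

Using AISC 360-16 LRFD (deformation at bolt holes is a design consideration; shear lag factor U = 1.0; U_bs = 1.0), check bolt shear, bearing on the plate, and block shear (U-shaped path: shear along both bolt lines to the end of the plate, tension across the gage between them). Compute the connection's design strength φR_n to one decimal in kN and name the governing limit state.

533.0 kN (block shear governs)

Bolt shear: A_b = π(27)²/4 = 572.56 mm². φR_n = 0.75 × 469 × 572.56 × 6 × 2 = 2416.8 kN.
Bearing (8 mm plate, F_u = 450 MPa): end bolts L_c = 51 − 30/2 = 36, R_n = min(1.2×36×8×450, 2.4×27×8×450) = 155.52 kN/bolt; interior L_c = 78 − 30 = 48, R_n = 207.36 kN/bolt. φR_n = 0.75 × (2×155.52 + 4×207.36) = 855.4 kN.
Block shear: shear path 2×[51+2×78] = 2×207 mm, A_gv = 3312, A_nv = 2×(207 − 2.5×32)×8 = 2032 mm²; tension across gage: (77 − 1×32)×8 = 360 mm². R_n = min(0.6×450×2032, 0.6×350×3312) + 1.0×450×360 = min(548.64, 695.52) + 162 = 710.64 kN. φR_n = 0.75 × 710.64 = 533.0 kN.
Governing: min(2416.8, 855.4, 533.0) = 533.0 kN → block shear.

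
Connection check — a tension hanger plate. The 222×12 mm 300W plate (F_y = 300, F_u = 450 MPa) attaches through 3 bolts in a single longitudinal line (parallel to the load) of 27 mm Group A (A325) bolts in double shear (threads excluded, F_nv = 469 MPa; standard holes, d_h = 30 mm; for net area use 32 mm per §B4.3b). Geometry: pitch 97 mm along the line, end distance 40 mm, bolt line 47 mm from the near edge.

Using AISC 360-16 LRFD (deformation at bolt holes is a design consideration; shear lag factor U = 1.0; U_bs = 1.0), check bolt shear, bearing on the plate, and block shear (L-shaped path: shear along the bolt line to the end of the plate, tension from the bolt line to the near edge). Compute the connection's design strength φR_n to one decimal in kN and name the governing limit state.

499.8 kN (block shear governs)

Bolt shear: A_b = π(27)²/4 = 572.56 mm². φR_n = 0.75 × 469 × 572.56 × 3 × 2 = 1208.4 kN.
Bearing (12 mm plate, F_u = 450 MPa): end bolts L_c = 40 − 30/2 = 25, R_n = min(1.2×25×12×450, 2.4×27×12×450) = 162 kN/bolt; interior L_c = 97 − 30 = 67, R_n = 349.92 kN/bolt. φR_n = 0.75 × (1×162 + 2×349.92) = 646.4 kN.
Block shear: shear path 1×[40+2×97] = 1×234 mm, A_gv = 2808, A_nv = 1×(234 − 2.5×32)×12 = 1848 mm²; tension to near edge: (47 − 0.5×32)×12 = 372 mm². R_n = min(0.6×450×1848, 0.6×300×2808) + 1.0×450×372 = min(498.96, 505.44) + 167.4 = 666.36 kN. φR_n = 0.75 × 666.36 = 499.8 kN.
Governing: min(1208.4, 646.4, 499.8) = 499.8 kN → block shear.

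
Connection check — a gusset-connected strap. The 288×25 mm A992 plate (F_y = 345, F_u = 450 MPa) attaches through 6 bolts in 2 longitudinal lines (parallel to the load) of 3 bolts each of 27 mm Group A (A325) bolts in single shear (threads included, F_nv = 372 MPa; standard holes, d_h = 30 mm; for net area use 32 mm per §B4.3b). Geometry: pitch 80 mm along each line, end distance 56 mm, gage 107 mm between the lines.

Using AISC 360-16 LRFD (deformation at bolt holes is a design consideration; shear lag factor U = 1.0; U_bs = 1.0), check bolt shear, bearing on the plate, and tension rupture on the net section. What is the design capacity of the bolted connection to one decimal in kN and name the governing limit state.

Bolt shear: A_b = π(27)²/4 = 572.56 mm². φR_n = 0.75 × 372 × 572.56 × 6 × 1 = 958.5 kN.
Bearing (25 mm plate, F_u = 450 MPa): end bolts L_c = 56 − 30/2 = 41, R_n = min(1.2×41×25×450, 2.4×27×25×450) = 553.5 kN/bolt; interior L_c = 80 − 30 = 50, R_n = 675 kN/bolt. φR_n = 0.75 × (2×553.5 + 4×675) = 2855.3 kN.
Tension rupture (net): A_n = (288 − 2×32)×25 = 5600 mm² (U = 1.0, A_e = A_n). φR_n = 0.75 × 450 × 5600 = 1890.0 kN.
Governing: min(958.5, 2855.3, 1890.0) = 958.5 kN → bolt shear.

958.5 kN (bolt shear governs)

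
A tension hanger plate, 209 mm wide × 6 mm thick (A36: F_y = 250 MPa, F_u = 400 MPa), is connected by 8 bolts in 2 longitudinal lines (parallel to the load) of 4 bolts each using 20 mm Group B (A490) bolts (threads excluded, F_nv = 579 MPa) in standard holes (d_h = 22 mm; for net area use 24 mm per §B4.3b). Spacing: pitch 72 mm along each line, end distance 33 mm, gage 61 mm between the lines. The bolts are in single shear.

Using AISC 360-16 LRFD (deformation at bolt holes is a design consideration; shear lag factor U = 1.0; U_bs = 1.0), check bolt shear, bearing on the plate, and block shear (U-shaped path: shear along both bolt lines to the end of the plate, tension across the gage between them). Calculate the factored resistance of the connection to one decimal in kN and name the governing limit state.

402.8 kN (block shear governs)

Bolt shear: A_b = π(20)²/4 = 314.16 mm². φR_n = 0.75 × 579 × 314.16 × 8 × 1 = 1091.4 kN.
Bearing (6 mm plate, F_u = 400 MPa): end bolts L_c = 33 − 22/2 = 22, R_n = min(1.2×22×6×400, 2.4×20×6×400) = 63.36 kN/bolt; interior L_c = 72 − 22 = 50, R_n = 115.2 kN/bolt. φR_n = 0.75 × (2×63.36 + 6×115.2) = 613.4 kN.
Block shear: shear path 2×[33+3×72] = 2×249 mm, A_gv = 2988, A_nv = 2×(249 − 3.5×24)×6 = 1980 mm²; tension across gage: (61 − 1×24)×6 = 222 mm². R_n = min(0.6×400×1980, 0.6×250×2988) + 1.0×400×222 = min(475.2, 448.2) + 88.8 = 537 kN. φR_n = 0.75 × 537 = 402.8 kN.
Governing: min(1091.4, 613.4, 402.8) = 402.8 kN → block shear.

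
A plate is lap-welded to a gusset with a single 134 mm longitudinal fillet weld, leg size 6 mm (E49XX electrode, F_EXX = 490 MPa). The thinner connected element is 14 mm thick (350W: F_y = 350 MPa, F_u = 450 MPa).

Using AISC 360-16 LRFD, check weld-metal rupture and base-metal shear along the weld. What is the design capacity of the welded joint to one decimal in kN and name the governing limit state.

125.3 kN (weld metal governs)

Weld metal: throat = 0.707×6 = 4.242 mm, L = 134 mm. φR_n = 0.75 × 0.6 × 490 × 4.242 × 134 = 125.3 kN.
Base metal shear (14 mm plate): yield φR_n = 1.0×0.6×350×14×134 = 394.0 kN; rupture φR_n = 0.75×0.6×450×14×134 = 379.9 kN; take 379.9 kN (rupture).
Governing: min(125.3, 379.9) = 125.3 kN → weld metal.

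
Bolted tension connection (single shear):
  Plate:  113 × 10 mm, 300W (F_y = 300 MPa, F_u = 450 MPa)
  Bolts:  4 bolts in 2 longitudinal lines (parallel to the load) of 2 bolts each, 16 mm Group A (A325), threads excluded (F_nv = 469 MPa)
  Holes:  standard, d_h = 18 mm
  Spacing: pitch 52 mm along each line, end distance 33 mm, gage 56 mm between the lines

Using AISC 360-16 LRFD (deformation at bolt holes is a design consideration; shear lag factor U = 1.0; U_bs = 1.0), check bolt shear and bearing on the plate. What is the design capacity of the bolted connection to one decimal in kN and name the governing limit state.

Bolt shear: A_b = π(16)²/4 = 201.06 mm². φR_n = 0.75 × 469 × 201.06 × 4 × 1 = 282.9 kN.
Bearing (10 mm plate, F_u = 450 MPa): end bolts L_c = 33 − 18/2 = 24, R_n = min(1.2×24×10×450, 2.4×16×10×450) = 129.6 kN/bolt; interior L_c = 52 − 18 = 34, R_n = 172.8 kN/bolt. φR_n = 0.75 × (2×129.6 + 2×172.8) = 453.6 kN.
Governing: min(282.9, 453.6) = 282.9 kN → bolt shear.

282.9 kN (bolt shear governs)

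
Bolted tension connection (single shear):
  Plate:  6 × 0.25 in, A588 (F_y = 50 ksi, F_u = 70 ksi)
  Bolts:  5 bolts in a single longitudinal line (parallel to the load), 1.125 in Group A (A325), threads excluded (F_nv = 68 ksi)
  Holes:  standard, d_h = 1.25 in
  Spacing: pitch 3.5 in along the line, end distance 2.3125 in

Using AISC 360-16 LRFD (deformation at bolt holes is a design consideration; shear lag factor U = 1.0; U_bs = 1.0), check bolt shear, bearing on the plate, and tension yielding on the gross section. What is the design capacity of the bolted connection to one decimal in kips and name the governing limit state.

Bolt shear: A_b = π(1.125)²/4 = 0.99402 in². φR_n = 0.75 × 68 × 0.99402 × 5 × 1 = 253.5 kips.
Bearing (0.25 in plate, F_u = 70 ksi): end bolts L_c = 2.3125 − 1.25/2 = 1.6875, R_n = min(1.2×1.6875×0.25×70, 2.4×1.125×0.25×70) = 35.438 kips/bolt; interior L_c = 3.5 − 1.25 = 2.25, R_n = 47.25 kips/bolt. φR_n = 0.75 × (1×35.438 + 4×47.25) = 168.3 kips.
Tension yield (gross): A_g = 6×0.25 = 1.5 in². φR_n = 0.90 × 50 × 1.5 = 67.5 kips.
Governing: min(253.5, 168.3, 67.5) = 67.5 kips → gross-section yield.

67.5 kips (gross-section yield governs)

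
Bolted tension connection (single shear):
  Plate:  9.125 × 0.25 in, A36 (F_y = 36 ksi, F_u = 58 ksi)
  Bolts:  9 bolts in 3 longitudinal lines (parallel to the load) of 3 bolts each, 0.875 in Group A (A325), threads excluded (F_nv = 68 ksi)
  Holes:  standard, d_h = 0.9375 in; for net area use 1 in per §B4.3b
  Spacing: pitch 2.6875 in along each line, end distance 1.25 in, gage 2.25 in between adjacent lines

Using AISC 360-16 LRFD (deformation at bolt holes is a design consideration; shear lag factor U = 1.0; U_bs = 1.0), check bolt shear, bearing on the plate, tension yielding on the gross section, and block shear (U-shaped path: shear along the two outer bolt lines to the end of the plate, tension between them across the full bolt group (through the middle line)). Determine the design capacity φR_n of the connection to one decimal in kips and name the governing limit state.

73.9 kips (gross-section yield governs)

Bolt shear: A_b = π(0.875)²/4 = 0.60132 in². φR_n = 0.75 × 68 × 0.60132 × 9 × 1 = 276.0 kips.
Bearing (0.25 in plate, F_u = 58 ksi): end bolts L_c = 1.25 − 0.9375/2 = 0.78125, R_n = min(1.2×0.78125×0.25×58, 2.4×0.875×0.25×58) = 13.594 kips/bolt; interior L_c = 2.6875 − 0.9375 = 1.75, R_n = 30.45 kips/bolt. φR_n = 0.75 × (3×13.594 + 6×30.45) = 167.6 kips.
Tension yield (gross): A_g = 9.125×0.25 = 2.2813 in². φR_n = 0.90 × 36 × 2.2813 = 73.9 kips.
Block shear: shear path 2×[1.25+2×2.6875] = 2×6.625 in, A_gv = 3.3125, A_nv = 2×(6.625 − 2.5×1)×0.25 = 2.0625 in²; tension across gage: (4.5 − 2×1)×0.25 = 0.625 in². R_n = min(0.6×58×2.0625, 0.6×36×3.3125) + 1.0×58×0.625 = min(71.775, 71.55) + 36.25 = 107.8 kips. φR_n = 0.75 × 107.8 = 80.9 kips.
Governing: min(276.0, 167.6, 73.9, 80.9) = 73.9 kips → gross-section yield.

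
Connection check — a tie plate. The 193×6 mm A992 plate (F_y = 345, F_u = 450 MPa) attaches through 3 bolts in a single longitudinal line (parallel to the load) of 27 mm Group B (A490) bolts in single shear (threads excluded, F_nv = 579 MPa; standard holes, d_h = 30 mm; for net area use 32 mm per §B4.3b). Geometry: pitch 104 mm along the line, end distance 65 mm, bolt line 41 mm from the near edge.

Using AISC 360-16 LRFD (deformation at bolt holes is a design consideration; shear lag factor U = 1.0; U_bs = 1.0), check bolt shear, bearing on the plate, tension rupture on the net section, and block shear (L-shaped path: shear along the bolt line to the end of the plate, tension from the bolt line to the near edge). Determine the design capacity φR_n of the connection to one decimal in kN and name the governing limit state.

285.1 kN (block shear governs)

Bolt shear: A_b = π(27)²/4 = 572.56 mm². φR_n = 0.75 × 579 × 572.56 × 3 × 1 = 745.9 kN.
Bearing (6 mm plate, F_u = 450 MPa): end bolts L_c = 65 − 30/2 = 50, R_n = min(1.2×50×6×450, 2.4×27×6×450) = 162 kN/bolt; interior L_c = 104 − 30 = 74, R_n = 174.96 kN/bolt. φR_n = 0.75 × (1×162 + 2×174.96) = 383.9 kN.
Tension rupture (net): A_n = (193 − 1×32)×6 = 966 mm² (U = 1.0, A_e = A_n). φR_n = 0.75 × 450 × 966 = 326.0 kN.
Block shear: shear path 1×[65+2×104] = 1×273 mm, A_gv = 1638, A_nv = 1×(273 − 2.5×32)×6 = 1158 mm²; tension to near edge: (41 − 0.5×32)×6 = 150 mm². R_n = min(0.6×450×1158, 0.6×345×1638) + 1.0×450×150 = min(312.66, 339.07) + 67.5 = 380.16 kN. φR_n = 0.75 × 380.16 = 285.1 kN.
Governing: min(745.9, 383.9, 326.0, 285.1) = 285.1 kN → block shear.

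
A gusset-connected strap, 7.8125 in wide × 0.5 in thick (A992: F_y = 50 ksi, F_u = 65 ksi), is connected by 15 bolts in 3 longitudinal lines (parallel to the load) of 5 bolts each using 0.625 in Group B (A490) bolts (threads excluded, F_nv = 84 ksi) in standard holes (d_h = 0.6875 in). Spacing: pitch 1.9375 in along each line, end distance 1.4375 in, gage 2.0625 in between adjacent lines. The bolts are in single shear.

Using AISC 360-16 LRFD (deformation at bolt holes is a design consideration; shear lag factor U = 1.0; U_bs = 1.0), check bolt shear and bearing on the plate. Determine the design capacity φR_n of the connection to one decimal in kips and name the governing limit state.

Bolt shear: A_b = π(0.625)²/4 = 0.3068 in². φR_n = 0.75 × 84 × 0.3068 × 15 × 1 = 289.9 kips.
Bearing (0.5 in plate, F_u = 65 ksi): end bolts L_c = 1.4375 − 0.6875/2 = 1.09375, R_n = min(1.2×1.09375×0.5×65, 2.4×0.625×0.5×65) = 42.656 kips/bolt; interior L_c = 1.9375 − 0.6875 = 1.25, R_n = 48.75 kips/bolt. φR_n = 0.75 × (3×42.656 + 12×48.75) = 534.7 kips.
Governing: min(289.9, 534.7) = 289.9 kips → bolt shear.

289.9 kips (bolt shear governs)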